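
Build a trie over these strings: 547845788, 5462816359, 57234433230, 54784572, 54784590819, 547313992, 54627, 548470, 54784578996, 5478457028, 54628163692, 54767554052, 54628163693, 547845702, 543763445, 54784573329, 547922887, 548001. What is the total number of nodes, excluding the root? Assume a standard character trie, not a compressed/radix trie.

Count nodes per top-level branch (shared prefixes stored once):
  '5'-branch (543763445, 54627, 5462816359, 54628163692, 54628163693, 547313992, 54767554052, 547845702, 5478457028, 54784572, 54784573329, 547845788, 54784578996, 54784590819, 547922887, 548001, 548470, 57234433230): 82 nodes
Sum: 82

82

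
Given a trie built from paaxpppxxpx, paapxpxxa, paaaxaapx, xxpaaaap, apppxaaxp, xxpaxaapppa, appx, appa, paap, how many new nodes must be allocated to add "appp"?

Every character of "appp" already lies on an existing path (it is a prefix of some stored word).
No new nodes are needed: 0.

0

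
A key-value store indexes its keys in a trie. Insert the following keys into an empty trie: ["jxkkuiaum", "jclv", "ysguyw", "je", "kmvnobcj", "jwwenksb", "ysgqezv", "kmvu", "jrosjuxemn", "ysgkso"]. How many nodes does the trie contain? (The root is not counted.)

Insert word by word; a character creates a node only if that edge doesn't already exist:
  "jxkkuiaum" → 9 new (j, x, k, k, u, i, a, u, m)
  "jclv" → prefix "j" already present; 3 new (c, l, v)
  "ysguyw" → 6 new (y, s, g, u, y, w)
  "je" → prefix "j" already present; 1 new (e)
  "kmvnobcj" → 8 new (k, m, v, n, o, b, c, j)
  "jwwenksb" → prefix "j" already present; 7 new (w, w, e, n, k, s, b)
  "ysgqezv" → prefix "ysg" already present; 4 new (q, e, z, v)
  "kmvu" → prefix "kmv" already present; 1 new (u)
  "jrosjuxemn" → prefix "j" already present; 9 new (r, o, s, j, u, x, e, m, n)
  "ysgkso" → prefix "ysg" already present; 3 new (k, s, o)
Total nodes = 9 + 3 + 6 + 1 + 8 + 7 + 4 + 1 + 9 + 3 = 51

51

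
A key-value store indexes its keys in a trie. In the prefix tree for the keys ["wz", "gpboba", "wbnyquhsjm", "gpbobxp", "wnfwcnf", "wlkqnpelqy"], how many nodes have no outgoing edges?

6

Leaves are exactly the stored words that no other stored word extends.
Those words: "gpboba", "gpbobxp", "wbnyquhsjm", "wlkqnpelqy", "wnfwcnf", "wz"
Leaf count: 6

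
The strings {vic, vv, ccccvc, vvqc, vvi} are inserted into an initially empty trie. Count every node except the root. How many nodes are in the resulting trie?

Count nodes per top-level branch (shared prefixes stored once):
  'c'-branch (ccccvc): 6 nodes
  'v'-branch (vic, vv, vvi, vvqc): 7 nodes
Sum: 13

13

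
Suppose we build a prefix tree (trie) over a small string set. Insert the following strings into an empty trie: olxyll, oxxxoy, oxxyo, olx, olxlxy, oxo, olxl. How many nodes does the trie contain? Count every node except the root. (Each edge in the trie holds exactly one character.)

17

For each word, the new-node count is its length minus the longest prefix already in the trie:
  "olxyll" → 6 new (o, l, x, y, l, l)
  "oxxxoy" → prefix "o" already present; 5 new (x, x, x, o, y)
  "oxxyo" → prefix "oxx" already present; 2 new (y, o)
  "olx" → prefix "olx" already present; 0 new (none)
  "olxlxy" → prefix "olx" already present; 3 new (l, x, y)
  "oxo" → prefix "ox" already present; 1 new (o)
  "olxl" → prefix "olxl" already present; 0 new (none)
Total nodes = 6 + 5 + 2 + 0 + 3 + 1 + 0 = 17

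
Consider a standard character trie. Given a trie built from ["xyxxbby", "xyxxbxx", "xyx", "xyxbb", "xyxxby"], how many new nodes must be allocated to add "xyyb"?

2

Walking "xyyb" from the root, the first 2 characters ("xy") follow existing edges; "y" is the first miss.
New nodes needed: |"xyyb"| − 2 = 4 − 2 = 2.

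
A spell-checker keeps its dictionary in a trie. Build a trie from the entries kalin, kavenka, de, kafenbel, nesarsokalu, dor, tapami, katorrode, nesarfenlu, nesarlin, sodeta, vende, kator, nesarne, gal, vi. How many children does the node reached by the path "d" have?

The children of the "d" node are the distinct next characters among strings starting with "d".
Characters that immediately follow "d" among the stored strings: {e, o}.
That node has 2 child edges.

2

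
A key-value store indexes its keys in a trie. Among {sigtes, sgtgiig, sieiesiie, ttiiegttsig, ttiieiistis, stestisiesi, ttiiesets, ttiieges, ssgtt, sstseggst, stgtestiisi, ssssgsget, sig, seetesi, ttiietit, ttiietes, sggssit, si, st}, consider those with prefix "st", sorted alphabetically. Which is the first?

st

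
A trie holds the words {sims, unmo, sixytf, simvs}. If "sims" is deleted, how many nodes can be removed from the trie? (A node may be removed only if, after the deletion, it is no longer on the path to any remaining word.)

A node on "sims"'s path can go only if nothing else ends at it or branches off below it.
The suffix "s" (1 node) is used only by "sims"; the node for "sim" still has the child "v", so pruning stops there.
Nodes removed: 1

1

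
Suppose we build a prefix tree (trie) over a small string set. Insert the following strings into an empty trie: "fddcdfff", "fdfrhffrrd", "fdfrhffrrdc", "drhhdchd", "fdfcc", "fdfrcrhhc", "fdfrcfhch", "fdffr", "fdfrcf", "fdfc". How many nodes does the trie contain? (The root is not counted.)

38

Trie structure (* marks end of a word):
(root)
├─ d
│  └─ r
│     └─ h
│        └─ h
│           └─ d
│              └─ c
│                 └─ h
│                    └─ d *
└─ f
   └─ d
      ├─ d
      │  └─ c
      │     └─ d
      │        └─ f
      │           └─ f
      │              └─ f *
      └─ f
         ├─ c *
         │  └─ c *
         ├─ f
         │  └─ r *
         └─ r
            ├─ c
            │  ├─ f *
            │  │  └─ h
            │  │     └─ c
            │  │        └─ h *
            │  └─ r
            │     └─ h
            │        └─ h
            │           └─ c *
            └─ h
               └─ f
                  └─ f
                     └─ r
                        └─ r
                           └─ d *
                              └─ c *
Counting every labelled node above: 38.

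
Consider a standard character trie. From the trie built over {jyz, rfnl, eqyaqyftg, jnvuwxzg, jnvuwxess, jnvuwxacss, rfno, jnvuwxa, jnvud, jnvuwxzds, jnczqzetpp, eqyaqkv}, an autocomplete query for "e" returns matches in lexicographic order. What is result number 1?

eqyaqkv

Filter for "e…" and sort: "eqyaqkv", "eqyaqyftg"
The 1st is eqyaqkv.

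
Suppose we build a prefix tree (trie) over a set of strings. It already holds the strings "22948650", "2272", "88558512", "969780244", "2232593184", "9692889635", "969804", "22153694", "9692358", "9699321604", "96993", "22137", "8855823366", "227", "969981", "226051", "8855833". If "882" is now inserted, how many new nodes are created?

1

The longest prefix of "882" already in the trie is "88" (length 2).
New nodes needed: |"882"| − 2 = 3 − 2 = 1.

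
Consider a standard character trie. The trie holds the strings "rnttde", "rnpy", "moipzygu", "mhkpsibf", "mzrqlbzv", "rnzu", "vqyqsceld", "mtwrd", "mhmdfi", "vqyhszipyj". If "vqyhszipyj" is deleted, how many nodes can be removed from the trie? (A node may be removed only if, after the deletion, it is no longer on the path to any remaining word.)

7

A node on "vqyhszipyj"'s path can go only if nothing else ends at it or branches off below it.
The suffix "hszipyj" (7 nodes) is used only by "vqyhszipyj"; the node for "vqy" still has the child "q", so pruning stops there.
Nodes removed: 7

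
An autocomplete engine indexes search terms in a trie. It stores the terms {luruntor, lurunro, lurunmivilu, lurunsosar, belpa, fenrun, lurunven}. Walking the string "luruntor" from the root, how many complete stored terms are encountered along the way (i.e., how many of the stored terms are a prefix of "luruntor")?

1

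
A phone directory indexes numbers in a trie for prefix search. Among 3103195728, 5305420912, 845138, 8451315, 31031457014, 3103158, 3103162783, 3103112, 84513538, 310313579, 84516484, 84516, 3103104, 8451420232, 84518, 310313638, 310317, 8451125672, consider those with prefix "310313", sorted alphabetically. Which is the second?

310313638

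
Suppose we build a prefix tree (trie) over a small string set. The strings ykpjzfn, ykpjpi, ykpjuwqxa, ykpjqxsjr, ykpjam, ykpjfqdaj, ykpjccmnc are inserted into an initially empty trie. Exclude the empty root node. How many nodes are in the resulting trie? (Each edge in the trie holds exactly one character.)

31

For each word, the new-node count is its length minus the longest prefix already in the trie:
  "ykpjzfn" → 7 new (y, k, p, j, z, f, n)
  "ykpjpi" → prefix "ykpj" already present; 2 new (p, i)
  "ykpjuwqxa" → prefix "ykpj" already present; 5 new (u, w, q, x, a)
  "ykpjqxsjr" → prefix "ykpj" already present; 5 new (q, x, s, j, r)
  "ykpjam" → prefix "ykpj" already present; 2 new (a, m)
  "ykpjfqdaj" → prefix "ykpj" already present; 5 new (f, q, d, a, j)
  "ykpjccmnc" → prefix "ykpj" already present; 5 new (c, c, m, n, c)
Total nodes = 7 + 2 + 5 + 5 + 2 + 5 + 5 = 31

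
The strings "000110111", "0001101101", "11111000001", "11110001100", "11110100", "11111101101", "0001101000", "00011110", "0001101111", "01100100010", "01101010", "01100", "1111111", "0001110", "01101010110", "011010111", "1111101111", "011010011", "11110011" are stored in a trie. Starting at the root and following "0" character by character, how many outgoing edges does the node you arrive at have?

Walk "0" from the root, arriving at one node.
Characters that immediately follow "0" among the stored strings: {0, 1}.
That node has 2 child edges.

2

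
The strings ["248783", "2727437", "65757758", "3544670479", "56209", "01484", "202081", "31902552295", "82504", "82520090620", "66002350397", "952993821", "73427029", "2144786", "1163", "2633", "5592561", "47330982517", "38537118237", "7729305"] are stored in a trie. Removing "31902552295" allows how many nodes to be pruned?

Walk "31902552295" from the leaf back toward the root, removing each node that no remaining word uses.
The suffix "1902552295" (10 nodes) is used only by "31902552295"; the node for "3" still has the child "5", so pruning stops there.
Nodes removed: 10

10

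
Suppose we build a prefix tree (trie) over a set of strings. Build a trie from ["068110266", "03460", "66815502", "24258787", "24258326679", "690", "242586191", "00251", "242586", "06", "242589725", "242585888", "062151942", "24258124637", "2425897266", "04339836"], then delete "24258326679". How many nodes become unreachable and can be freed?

6

A node on "24258326679"'s path can go only if nothing else ends at it or branches off below it.
The suffix "326679" (6 nodes) is used only by "24258326679"; the node for "24258" still has the child "7", so pruning stops there.
Nodes removed: 6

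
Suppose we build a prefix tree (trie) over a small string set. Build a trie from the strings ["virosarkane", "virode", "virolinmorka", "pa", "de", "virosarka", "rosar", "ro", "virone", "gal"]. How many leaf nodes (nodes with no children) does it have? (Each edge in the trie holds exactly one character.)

Leaves are exactly the stored words that no other stored word extends.
Those words: "de", "gal", "pa", "rosar", "virode", "virolinmorka", "virone", "virosarkane"
Leaf count: 8

8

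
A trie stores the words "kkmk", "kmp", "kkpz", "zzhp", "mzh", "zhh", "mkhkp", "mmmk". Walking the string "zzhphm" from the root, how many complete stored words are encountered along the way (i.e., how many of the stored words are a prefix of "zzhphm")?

1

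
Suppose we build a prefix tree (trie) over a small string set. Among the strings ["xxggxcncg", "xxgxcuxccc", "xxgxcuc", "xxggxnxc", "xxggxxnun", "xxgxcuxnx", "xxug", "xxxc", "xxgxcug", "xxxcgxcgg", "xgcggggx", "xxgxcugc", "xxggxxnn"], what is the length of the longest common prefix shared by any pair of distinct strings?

7

The deepest shared node is where two words last agree before diverging.
e.g. "xxggxxnn" and "xxggxxnun" share the prefix "xxggxxn" of length 7; no pair shares a longer one.
Longest shared-prefix length: 7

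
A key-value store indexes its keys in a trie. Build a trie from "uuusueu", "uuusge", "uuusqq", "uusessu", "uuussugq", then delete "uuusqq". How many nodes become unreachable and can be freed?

Walk "uuusqq" from the leaf back toward the root, removing each node that no remaining word uses.
The suffix "qq" (2 nodes) is used only by "uuusqq"; the node for "uuus" still has the child "u", so pruning stops there.
Nodes removed: 2

2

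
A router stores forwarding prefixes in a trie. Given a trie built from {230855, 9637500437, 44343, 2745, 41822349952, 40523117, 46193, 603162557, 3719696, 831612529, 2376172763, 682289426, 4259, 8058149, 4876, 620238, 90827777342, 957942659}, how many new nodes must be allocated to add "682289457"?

"6822894" is already a path in the trie; the remaining "57" must be added.
New nodes needed: |"682289457"| − 7 = 9 − 7 = 2.

2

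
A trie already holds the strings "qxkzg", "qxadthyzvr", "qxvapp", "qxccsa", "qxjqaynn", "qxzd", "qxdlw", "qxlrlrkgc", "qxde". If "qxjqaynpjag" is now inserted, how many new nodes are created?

4

"qxjqayn" is already a path in the trie; the remaining "pjag" must be added.
So 11 − 7 = 4 new nodes.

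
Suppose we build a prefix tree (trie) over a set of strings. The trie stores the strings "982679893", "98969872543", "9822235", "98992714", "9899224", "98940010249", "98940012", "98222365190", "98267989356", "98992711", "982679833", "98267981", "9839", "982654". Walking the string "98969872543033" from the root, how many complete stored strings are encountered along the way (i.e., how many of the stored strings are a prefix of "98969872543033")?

Walk "98969872543033" from the root; an end-of-word marker is hit whenever a stored word is a prefix of "98969872543033".
Prefixes of the query that are stored words: "98969872543"
Count: 1

1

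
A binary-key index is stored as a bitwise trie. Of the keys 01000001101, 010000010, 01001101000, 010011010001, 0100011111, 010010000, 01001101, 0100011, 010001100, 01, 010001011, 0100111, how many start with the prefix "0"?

12

Traverse to the node for "0", then collect every word in that subtree.
Words under "0": 01, 010000010, 01000001101, 010001011, 0100011, 010001100, 0100011111, 010010000, 01001101, 01001101000, 010011010001, 0100111
Count: 12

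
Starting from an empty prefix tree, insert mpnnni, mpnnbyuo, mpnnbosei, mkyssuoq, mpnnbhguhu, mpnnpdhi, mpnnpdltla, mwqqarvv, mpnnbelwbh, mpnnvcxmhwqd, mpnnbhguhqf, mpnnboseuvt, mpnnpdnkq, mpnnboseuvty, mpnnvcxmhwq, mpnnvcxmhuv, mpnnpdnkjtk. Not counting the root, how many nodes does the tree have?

68

Trace insertions, counting only characters that open a new branch:
  "mpnnni" → 6 new (m, p, n, n, n, i)
  "mpnnbyuo" → prefix "mpnn" already present; 4 new (b, y, u, o)
  "mpnnbosei" → prefix "mpnnb" already present; 4 new (o, s, e, i)
  "mkyssuoq" → prefix "m" already present; 7 new (k, y, s, s, u, o, q)
  "mpnnbhguhu" → prefix "mpnnb" already present; 5 new (h, g, u, h, u)
  "mpnnpdhi" → prefix "mpnn" already present; 4 new (p, d, h, i)
  "mpnnpdltla" → prefix "mpnnpd" already present; 4 new (l, t, l, a)
  "mwqqarvv" → prefix "m" already present; 7 new (w, q, q, a, r, v, v)
  "mpnnbelwbh" → prefix "mpnnb" already present; 5 new (e, l, w, b, h)
  "mpnnvcxmhwqd" → prefix "mpnn" already present; 8 new (v, c, x, m, h, w, q, d)
  "mpnnbhguhqf" → prefix "mpnnbhguh" already present; 2 new (q, f)
  "mpnnboseuvt" → prefix "mpnnbose" already present; 3 new (u, v, t)
  "mpnnpdnkq" → prefix "mpnnpd" already present; 3 new (n, k, q)
  "mpnnboseuvty" → prefix "mpnnboseuvt" already present; 1 new (y)
  "mpnnvcxmhwq" → prefix "mpnnvcxmhwq" already present; 0 new (none)
  "mpnnvcxmhuv" → prefix "mpnnvcxmh" already present; 2 new (u, v)
  "mpnnpdnkjtk" → prefix "mpnnpdnk" already present; 3 new (j, t, k)
Total nodes = 6 + 4 + 4 + 7 + 5 + 4 + 4 + 7 + 5 + 8 + 2 + 3 + 3 + 1 + 0 + 2 + 3 = 68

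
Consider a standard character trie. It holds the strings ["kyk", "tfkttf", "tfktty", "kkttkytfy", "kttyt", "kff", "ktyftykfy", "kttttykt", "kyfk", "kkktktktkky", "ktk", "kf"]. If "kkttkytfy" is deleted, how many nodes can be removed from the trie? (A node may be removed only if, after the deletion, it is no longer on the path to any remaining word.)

7

Walk "kkttkytfy" from the leaf back toward the root, removing each node that no remaining word uses.
The suffix "ttkytfy" (7 nodes) is used only by "kkttkytfy"; the node for "kk" still has the child "k", so pruning stops there.
Nodes removed: 7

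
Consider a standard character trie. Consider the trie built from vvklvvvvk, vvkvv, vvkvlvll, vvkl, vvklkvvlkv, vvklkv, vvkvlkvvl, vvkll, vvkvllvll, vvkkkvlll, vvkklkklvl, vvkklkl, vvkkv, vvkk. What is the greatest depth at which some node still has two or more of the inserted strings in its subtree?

The deepest shared node is where two words last agree before diverging.
"vvkklkklvl" and "vvkklkl" agree on "vvkklk" (6 characters) before diverging; nothing deeper is shared.
Longest shared-prefix length: 6

6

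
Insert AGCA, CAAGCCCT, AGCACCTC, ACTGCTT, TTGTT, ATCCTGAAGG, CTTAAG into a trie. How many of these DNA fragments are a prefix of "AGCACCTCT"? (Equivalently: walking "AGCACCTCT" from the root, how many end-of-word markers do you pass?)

Traverse "AGCACCTCT" character by character; count nodes along the way that are marked as word ends.
Prefixes of the query that are stored words: "AGCA", "AGCACCTC"
Count: 2

2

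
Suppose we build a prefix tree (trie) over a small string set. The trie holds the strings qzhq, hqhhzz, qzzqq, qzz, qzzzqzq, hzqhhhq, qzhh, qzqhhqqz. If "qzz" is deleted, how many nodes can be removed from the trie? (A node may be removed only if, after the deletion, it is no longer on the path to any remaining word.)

0

After clearing the end-marker at "qzz", prune upward until reaching a node still needed by another word.
Every node on "qzz" is still needed (e.g. by "qzzqq"), so nothing is freed.
Nodes removed: 0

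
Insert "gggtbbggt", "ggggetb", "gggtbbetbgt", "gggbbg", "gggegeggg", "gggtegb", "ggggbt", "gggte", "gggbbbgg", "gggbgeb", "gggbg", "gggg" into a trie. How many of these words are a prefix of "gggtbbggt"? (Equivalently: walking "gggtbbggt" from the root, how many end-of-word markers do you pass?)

1

Walk "gggtbbggt" from the root; an end-of-word marker is hit whenever a stored word is a prefix of "gggtbbggt".
Prefixes of the query that are stored words: "gggtbbggt"
Count: 1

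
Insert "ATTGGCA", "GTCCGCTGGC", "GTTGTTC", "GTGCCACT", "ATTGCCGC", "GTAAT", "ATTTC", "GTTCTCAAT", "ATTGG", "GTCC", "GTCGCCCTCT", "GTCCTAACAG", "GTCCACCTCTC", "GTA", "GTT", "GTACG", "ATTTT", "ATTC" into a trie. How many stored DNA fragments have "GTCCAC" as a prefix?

1

Walk to "GTCCAC"; the words in its subtree are exactly those with that prefix.
Matches: "GTCCACCTCTC"
Count: 1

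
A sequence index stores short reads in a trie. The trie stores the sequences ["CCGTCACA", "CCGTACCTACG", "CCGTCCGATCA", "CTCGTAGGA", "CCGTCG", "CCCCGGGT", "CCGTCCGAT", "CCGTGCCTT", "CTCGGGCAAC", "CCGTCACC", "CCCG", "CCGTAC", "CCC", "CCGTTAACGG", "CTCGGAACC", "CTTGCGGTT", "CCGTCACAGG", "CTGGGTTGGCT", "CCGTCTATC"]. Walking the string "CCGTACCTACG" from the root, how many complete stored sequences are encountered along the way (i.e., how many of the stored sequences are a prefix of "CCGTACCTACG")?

2

Check each prefix of "CCGTACCTACG" against the stored set — each match is an end-marker on the path.
Prefixes of the query that are stored words: "CCGTAC", "CCGTACCTACG"
Count: 2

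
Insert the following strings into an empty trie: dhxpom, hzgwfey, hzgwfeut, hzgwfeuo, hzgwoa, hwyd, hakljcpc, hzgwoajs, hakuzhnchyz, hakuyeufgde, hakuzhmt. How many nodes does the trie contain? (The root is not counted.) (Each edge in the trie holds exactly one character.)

Trace insertions, counting only characters that open a new branch:
  "dhxpom" → 6 new (d, h, x, p, o, m)
  "hzgwfey" → 7 new (h, z, g, w, f, e, y)
  "hzgwfeut" → prefix "hzgwfe" already present; 2 new (u, t)
  "hzgwfeuo" → prefix "hzgwfeu" already present; 1 new (o)
  "hzgwoa" → prefix "hzgw" already present; 2 new (o, a)
  "hwyd" → prefix "h" already present; 3 new (w, y, d)
  "hakljcpc" → prefix "h" already present; 7 new (a, k, l, j, c, p, c)
  "hzgwoajs" → prefix "hzgwoa" already present; 2 new (j, s)
  "hakuzhnchyz" → prefix "hak" already present; 8 new (u, z, h, n, c, h, y, z)
  "hakuyeufgde" → prefix "haku" already present; 7 new (y, e, u, f, g, d, e)
  "hakuzhmt" → prefix "hakuzh" already present; 2 new (m, t)
Total nodes = 6 + 7 + 2 + 1 + 2 + 3 + 7 + 2 + 8 + 7 + 2 = 47

47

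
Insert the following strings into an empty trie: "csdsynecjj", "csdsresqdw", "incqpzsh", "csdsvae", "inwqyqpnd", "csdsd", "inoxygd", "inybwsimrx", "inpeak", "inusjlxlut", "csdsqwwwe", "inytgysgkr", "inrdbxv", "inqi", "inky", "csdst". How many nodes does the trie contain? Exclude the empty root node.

82

Count nodes per top-level branch (shared prefixes stored once):
  'c'-branch (csdsd, csdsqwwwe, csdsresqdw, csdst, csdsvae, csdsynecjj): 26 nodes
  'i'-branch (incqpzsh, inky, inoxygd, inpeak, inqi, inrdbxv, inusjlxlut, inwqyqpnd, inybwsimrx, inytgysgkr): 56 nodes
Sum: 82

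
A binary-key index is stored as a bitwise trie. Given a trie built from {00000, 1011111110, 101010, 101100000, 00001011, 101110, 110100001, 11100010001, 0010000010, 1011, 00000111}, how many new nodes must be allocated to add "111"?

Every character of "111" already lies on an existing path (it is a prefix of some stored word).
No new nodes are needed: 0.

0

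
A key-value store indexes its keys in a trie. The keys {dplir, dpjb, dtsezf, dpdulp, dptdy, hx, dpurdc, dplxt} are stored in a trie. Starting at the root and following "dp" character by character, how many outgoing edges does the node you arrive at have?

The children of the "dp" node are the distinct next characters among strings starting with "dp".
Distinct next characters after "dp": d, j, l, t, u.
That node has 5 child edges.

5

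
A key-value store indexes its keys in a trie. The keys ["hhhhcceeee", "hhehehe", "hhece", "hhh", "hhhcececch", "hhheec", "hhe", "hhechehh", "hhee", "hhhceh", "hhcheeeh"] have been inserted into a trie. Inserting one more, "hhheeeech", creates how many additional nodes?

"hhhee" is already a path in the trie; the remaining "eech" must be added.
So 9 − 5 = 4 new nodes.

4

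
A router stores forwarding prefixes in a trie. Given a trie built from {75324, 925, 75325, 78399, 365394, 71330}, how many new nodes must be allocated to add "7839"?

"7839" is already a full path in the trie; only an end-marker is added.
No new nodes are needed: 0.

0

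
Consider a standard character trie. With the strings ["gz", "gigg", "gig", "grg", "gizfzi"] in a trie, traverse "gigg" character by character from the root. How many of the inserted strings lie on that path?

2

Walk "gigg" from the root; an end-of-word marker is hit whenever a stored word is a prefix of "gigg".
Prefixes of the query that are stored words: "gig", "gigg"
Count: 2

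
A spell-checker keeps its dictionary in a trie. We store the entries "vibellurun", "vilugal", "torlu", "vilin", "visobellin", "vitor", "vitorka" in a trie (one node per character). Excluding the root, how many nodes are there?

Trie structure (* marks end of a word):
(root)
├─ t
│  └─ o
│     └─ r
│        └─ l
│           └─ u *
└─ v
   └─ i
      ├─ b
      │  └─ e
      │     └─ l
      │        └─ l
      │           └─ u
      │              └─ r
      │                 └─ u
      │                    └─ n *
      ├─ l
      │  ├─ i
      │  │  └─ n *
      │  └─ u
      │     └─ g
      │        └─ a
      │           └─ l *
      ├─ s
      │  └─ o
      │     └─ b
      │        └─ e
      │           └─ l
      │              └─ l
      │                 └─ i
      │                    └─ n *
      └─ t
         └─ o
            └─ r *
               └─ k
                  └─ a *
Counting every labelled node above: 35.

35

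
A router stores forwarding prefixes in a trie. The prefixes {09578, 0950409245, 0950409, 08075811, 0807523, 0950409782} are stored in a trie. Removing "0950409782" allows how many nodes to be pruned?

3

After clearing the end-marker at "0950409782", prune upward until reaching a node still needed by another word.
The suffix "782" (3 nodes) is used only by "0950409782"; the node for "0950409" still has the child "2", so pruning stops there.
Nodes removed: 3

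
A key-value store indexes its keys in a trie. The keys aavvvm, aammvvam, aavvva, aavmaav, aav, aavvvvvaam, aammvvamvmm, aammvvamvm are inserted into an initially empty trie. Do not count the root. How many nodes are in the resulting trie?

25

Trie structure (* marks end of a word):
(root)
└─ a
   └─ a
      ├─ m
      │  └─ m
      │     └─ v
      │        └─ v
      │           └─ a
      │              └─ m *
      │                 └─ v
      │                    └─ m *
      │                       └─ m *
      └─ v *
         ├─ m
         │  └─ a
         │     └─ a
         │        └─ v *
         └─ v
            └─ v
               ├─ a *
               ├─ m *
               └─ v
                  └─ v
                     └─ a
                        └─ a
                           └─ m *
Counting every labelled node above: 25.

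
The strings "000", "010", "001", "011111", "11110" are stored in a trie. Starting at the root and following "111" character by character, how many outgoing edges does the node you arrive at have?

Walk "111" from the root, arriving at one node.
Distinct next characters after "111": 1.
That node has 1 child edge.

1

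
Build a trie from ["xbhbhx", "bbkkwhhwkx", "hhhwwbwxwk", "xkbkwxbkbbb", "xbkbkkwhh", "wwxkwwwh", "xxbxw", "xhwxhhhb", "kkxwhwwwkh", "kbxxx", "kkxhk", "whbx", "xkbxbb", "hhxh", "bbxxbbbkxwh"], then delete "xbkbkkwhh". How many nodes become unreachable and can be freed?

7

A node on "xbkbkkwhh"'s path can go only if nothing else ends at it or branches off below it.
The suffix "kbkkwhh" (7 nodes) is used only by "xbkbkkwhh"; the node for "xb" still has the child "h", so pruning stops there.
Nodes removed: 7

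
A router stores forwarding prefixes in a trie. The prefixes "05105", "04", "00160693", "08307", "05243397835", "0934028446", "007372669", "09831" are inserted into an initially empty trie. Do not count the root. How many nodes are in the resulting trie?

45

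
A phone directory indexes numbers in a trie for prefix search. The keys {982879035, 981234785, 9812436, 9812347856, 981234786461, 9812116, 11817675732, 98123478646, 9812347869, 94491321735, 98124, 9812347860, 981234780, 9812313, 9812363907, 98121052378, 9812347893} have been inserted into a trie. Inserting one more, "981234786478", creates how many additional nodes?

2

The longest prefix of "981234786478" already in the trie is "9812347864" (length 10).
New nodes needed: |"981234786478"| − 10 = 12 − 10 = 2.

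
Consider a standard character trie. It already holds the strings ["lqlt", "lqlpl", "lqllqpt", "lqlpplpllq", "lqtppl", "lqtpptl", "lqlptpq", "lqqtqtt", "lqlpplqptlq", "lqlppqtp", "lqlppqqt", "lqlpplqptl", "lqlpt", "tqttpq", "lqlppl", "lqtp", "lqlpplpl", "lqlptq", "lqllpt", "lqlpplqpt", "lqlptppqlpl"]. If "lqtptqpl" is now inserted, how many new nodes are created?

4

"lqtp" is already a path in the trie; the remaining "tqpl" must be added.
So 8 − 4 = 4 new nodes.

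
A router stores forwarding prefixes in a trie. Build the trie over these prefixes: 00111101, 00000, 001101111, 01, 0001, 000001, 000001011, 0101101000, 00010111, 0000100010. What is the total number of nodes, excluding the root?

Count nodes per top-level branch (shared prefixes stored once):
  '0'-branch (00000, 000001, 000001011, 0000100010, 0001, 00010111, 001101111, 00111101, 01, 0101101000): 40 nodes
Sum: 40

40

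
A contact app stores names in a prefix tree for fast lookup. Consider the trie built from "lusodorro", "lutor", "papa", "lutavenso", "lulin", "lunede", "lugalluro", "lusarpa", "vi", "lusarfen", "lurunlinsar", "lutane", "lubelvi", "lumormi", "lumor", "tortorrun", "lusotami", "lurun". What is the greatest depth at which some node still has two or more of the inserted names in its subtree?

Equivalently: take the maximum, over all pairs, of their longest common prefix length.
e.g. "lumor" and "lumormi" share the prefix "lumor" of length 5; no pair shares a longer one.
Longest shared-prefix length: 5

5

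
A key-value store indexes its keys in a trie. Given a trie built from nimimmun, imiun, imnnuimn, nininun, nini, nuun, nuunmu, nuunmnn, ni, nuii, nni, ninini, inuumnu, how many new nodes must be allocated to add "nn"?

0

"nn" is already a full path in the trie; only an end-marker is added.
No new nodes are needed: 0.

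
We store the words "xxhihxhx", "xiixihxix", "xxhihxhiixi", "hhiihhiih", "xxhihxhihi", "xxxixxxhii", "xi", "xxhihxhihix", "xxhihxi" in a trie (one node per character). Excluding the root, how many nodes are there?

41

Insert word by word; a character creates a node only if that edge doesn't already exist:
  "xxhihxhx" → 8 new (x, x, h, i, h, x, h, x)
  "xiixihxix" → prefix "x" already present; 8 new (i, i, x, i, h, x, i, x)
  "xxhihxhiixi" → prefix "xxhihxh" already present; 4 new (i, i, x, i)
  "hhiihhiih" → 9 new (h, h, i, i, h, h, i, i, h)
  "xxhihxhihi" → prefix "xxhihxhi" already present; 2 new (h, i)
  "xxxixxxhii" → prefix "xx" already present; 8 new (x, i, x, x, x, h, i, i)
  "xi" → prefix "xi" already present; 0 new (none)
  "xxhihxhihix" → prefix "xxhihxhihi" already present; 1 new (x)
  "xxhihxi" → prefix "xxhihx" already present; 1 new (i)
Total nodes = 8 + 8 + 4 + 9 + 2 + 8 + 0 + 1 + 1 = 41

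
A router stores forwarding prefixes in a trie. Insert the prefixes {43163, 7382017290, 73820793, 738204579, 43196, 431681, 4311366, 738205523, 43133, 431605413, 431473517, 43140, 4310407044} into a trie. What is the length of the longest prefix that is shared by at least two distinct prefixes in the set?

5

Look for the deepest trie node that still has at least two words in its subtree.
"7382017290" and "738204579" agree on "73820" (5 characters) before diverging; nothing deeper is shared.
Longest shared-prefix length: 5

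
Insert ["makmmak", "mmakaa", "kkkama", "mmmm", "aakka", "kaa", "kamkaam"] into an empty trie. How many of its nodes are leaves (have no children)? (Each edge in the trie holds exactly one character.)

Leaves are exactly the stored words that no other stored word extends.
Those words: "aakka", "kaa", "kamkaam", "kkkama", "makmmak", "mmakaa", "mmmm"
Leaf count: 7

7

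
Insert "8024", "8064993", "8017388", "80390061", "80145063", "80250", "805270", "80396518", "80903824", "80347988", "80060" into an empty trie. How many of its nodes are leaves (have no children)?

A leaf is a node with no children — equivalently, the end of a word that is not a proper prefix of any other stored word.
Those words: "80060", "80145063", "8017388", "8024", "80250", "80347988", "80390061", "80396518", "805270", "8064993", "80903824"
Leaf count: 11

11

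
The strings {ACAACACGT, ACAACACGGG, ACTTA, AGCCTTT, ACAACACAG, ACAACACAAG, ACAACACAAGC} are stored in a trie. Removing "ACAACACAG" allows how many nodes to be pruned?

1

After clearing the end-marker at "ACAACACAG", prune upward until reaching a node still needed by another word.
The suffix "G" (1 node) is used only by "ACAACACAG"; the node for "ACAACACA" still has the child "A", so pruning stops there.
Nodes removed: 1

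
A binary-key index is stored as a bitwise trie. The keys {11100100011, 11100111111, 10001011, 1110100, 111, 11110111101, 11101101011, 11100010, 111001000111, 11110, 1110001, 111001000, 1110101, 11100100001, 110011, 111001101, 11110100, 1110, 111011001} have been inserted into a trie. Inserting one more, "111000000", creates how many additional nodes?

Walking "111000000" from the root, the first 6 characters ("111000") follow existing edges; "0" is the first miss.
So 9 − 6 = 3 new nodes.

3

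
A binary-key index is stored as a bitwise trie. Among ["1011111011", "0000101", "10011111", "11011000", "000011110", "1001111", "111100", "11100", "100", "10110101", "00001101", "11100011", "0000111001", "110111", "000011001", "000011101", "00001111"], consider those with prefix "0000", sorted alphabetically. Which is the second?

Filter for "0000…" and sort: "0000101", "000011001", "00001101", "0000111001", "000011101", "00001111", "000011110"
The 2nd is 000011001.

000011001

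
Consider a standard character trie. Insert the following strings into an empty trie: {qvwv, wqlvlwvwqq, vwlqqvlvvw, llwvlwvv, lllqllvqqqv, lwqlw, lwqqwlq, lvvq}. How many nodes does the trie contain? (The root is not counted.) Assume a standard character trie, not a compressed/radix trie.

52

For each word, the new-node count is its length minus the longest prefix already in the trie:
  "qvwv" → 4 new (q, v, w, v)
  "wqlvlwvwqq" → 10 new (w, q, l, v, l, w, v, w, q, q)
  "vwlqqvlvvw" → 10 new (v, w, l, q, q, v, l, v, v, w)
  "llwvlwvv" → 8 new (l, l, w, v, l, w, v, v)
  "lllqllvqqqv" → prefix "ll" already present; 9 new (l, q, l, l, v, q, q, q, v)
  "lwqlw" → prefix "l" already present; 4 new (w, q, l, w)
  "lwqqwlq" → prefix "lwq" already present; 4 new (q, w, l, q)
  "lvvq" → prefix "l" already present; 3 new (v, v, q)
Total nodes = 4 + 10 + 10 + 8 + 9 + 4 + 4 + 3 = 52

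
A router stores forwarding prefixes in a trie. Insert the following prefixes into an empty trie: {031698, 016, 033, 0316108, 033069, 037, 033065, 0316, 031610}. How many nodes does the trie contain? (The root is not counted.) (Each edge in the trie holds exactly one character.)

17

Trie structure (* marks end of a word):
(root)
└─ 0
   ├─ 1
   │  └─ 6 *
   └─ 3
      ├─ 1
      │  └─ 6 *
      │     ├─ 1
      │     │  └─ 0 *
      │     │     └─ 8 *
      │     └─ 9
      │        └─ 8 *
      ├─ 3 *
      │  └─ 0
      │     └─ 6
      │        ├─ 5 *
      │        └─ 9 *
      └─ 7 *
Counting every labelled node above: 17.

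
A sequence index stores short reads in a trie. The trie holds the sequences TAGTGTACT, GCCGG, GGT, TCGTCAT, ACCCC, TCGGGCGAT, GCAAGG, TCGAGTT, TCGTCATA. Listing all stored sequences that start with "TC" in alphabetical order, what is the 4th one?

TCGTCATA

Words with prefix "TC", in lexicographic order: "TCGAGTT", "TCGGGCGAT", "TCGTCAT", "TCGTCATA"
The 4th is TCGTCATA.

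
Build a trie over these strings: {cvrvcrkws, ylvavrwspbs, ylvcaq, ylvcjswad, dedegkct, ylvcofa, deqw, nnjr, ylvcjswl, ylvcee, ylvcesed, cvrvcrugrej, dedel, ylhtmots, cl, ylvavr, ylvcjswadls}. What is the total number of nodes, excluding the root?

66

Insert word by word; a character creates a node only if that edge doesn't already exist:
  "cvrvcrkws" → 9 new (c, v, r, v, c, r, k, w, s)
  "ylvavrwspbs" → 11 new (y, l, v, a, v, r, w, s, p, b, s)
  "ylvcaq" → prefix "ylv" already present; 3 new (c, a, q)
  "ylvcjswad" → prefix "ylvc" already present; 5 new (j, s, w, a, d)
  "dedegkct" → 8 new (d, e, d, e, g, k, c, t)
  "ylvcofa" → prefix "ylvc" already present; 3 new (o, f, a)
  "deqw" → prefix "de" already present; 2 new (q, w)
  "nnjr" → 4 new (n, n, j, r)
  "ylvcjswl" → prefix "ylvcjsw" already present; 1 new (l)
  "ylvcee" → prefix "ylvc" already present; 2 new (e, e)
  "ylvcesed" → prefix "ylvce" already present; 3 new (s, e, d)
  "cvrvcrugrej" → prefix "cvrvcr" already present; 5 new (u, g, r, e, j)
  "dedel" → prefix "dede" already present; 1 new (l)
  "ylhtmots" → prefix "yl" already present; 6 new (h, t, m, o, t, s)
  "cl" → prefix "c" already present; 1 new (l)
  "ylvavr" → prefix "ylvavr" already present; 0 new (none)
  "ylvcjswadls" → prefix "ylvcjswad" already present; 2 new (l, s)
Total nodes = 9 + 11 + 3 + 5 + 8 + 3 + 2 + 4 + 1 + 2 + 3 + 5 + 1 + 6 + 1 + 0 + 2 = 66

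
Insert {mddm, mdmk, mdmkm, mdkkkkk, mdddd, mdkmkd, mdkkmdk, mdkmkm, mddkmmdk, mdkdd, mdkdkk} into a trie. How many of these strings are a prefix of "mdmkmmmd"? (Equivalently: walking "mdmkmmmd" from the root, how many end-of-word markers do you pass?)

2

Walk "mdmkmmmd" from the root; an end-of-word marker is hit whenever a stored word is a prefix of "mdmkmmmd".
Prefixes of the query that are stored words: "mdmk", "mdmkm"
Count: 2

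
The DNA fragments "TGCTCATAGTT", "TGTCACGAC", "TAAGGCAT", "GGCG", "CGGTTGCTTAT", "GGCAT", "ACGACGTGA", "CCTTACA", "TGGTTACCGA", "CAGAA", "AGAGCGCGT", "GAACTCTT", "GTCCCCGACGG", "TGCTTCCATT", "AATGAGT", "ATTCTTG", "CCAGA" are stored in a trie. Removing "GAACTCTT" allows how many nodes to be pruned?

7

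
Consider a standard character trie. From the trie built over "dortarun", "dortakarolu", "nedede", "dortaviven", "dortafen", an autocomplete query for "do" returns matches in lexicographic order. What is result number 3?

dortarun

DFS of the "do" subtree visits, in order: "dortafen", "dortakarolu", "dortarun", "dortaviven"
The 3rd is dortarun.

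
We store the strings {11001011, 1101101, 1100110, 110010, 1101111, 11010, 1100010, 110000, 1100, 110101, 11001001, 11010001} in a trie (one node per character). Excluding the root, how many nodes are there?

Trie structure (* marks end of a word):
(root)
└─ 1
   └─ 1
      └─ 0
         ├─ 0 *
         │  ├─ 0
         │  │  ├─ 0 *
         │  │  └─ 1
         │  │     └─ 0 *
         │  └─ 1
         │     ├─ 0 *
         │     │  ├─ 0
         │     │  │  └─ 1 *
         │     │  └─ 1
         │     │     └─ 1 *
         │     └─ 1
         │        └─ 0 *
         └─ 1
            ├─ 0 *
            │  ├─ 0
            │  │  └─ 0
            │  │     └─ 1 *
            │  └─ 1 *
            └─ 1
               ├─ 0
               │  └─ 1 *
               └─ 1
                  └─ 1 *
Counting every labelled node above: 27.

27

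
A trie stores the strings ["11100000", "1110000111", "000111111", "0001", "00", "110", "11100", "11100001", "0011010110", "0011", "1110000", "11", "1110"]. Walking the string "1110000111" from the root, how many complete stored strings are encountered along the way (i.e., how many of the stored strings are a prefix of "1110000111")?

6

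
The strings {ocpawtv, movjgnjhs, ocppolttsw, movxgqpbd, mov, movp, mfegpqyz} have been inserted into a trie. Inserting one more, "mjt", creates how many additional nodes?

Walking "mjt" from the root, the first 1 characters ("m") follow existing edges; "j" is the first miss.
Each of the 2 remaining characters creates one node.

2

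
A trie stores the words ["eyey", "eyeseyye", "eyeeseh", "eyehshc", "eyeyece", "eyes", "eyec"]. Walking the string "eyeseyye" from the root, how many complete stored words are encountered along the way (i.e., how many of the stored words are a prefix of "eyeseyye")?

2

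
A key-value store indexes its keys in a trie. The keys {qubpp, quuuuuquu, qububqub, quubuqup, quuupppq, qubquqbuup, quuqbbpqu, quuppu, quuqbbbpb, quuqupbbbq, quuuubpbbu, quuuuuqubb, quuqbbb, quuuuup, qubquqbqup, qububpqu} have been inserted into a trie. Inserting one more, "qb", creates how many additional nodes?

Walking "qb" from the root, the first 1 characters ("q") follow existing edges; "b" is the first miss.
Each of the 1 remaining characters creates one node.

1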